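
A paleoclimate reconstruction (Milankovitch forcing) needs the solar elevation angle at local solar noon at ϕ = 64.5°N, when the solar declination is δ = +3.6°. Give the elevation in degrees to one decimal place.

At local noon the hour angle is zero, so the zenith angle equals |ϕ − δ| = |+64.5° − (+3.600°)| = 60.900°.
Elevation = 90° − 60.900° = 29.1°.

29.1°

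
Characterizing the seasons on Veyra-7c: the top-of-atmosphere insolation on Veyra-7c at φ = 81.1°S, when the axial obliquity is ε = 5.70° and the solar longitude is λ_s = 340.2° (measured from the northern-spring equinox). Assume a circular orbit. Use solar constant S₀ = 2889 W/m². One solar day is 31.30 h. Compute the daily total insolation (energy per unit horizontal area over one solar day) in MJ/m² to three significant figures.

Solar declination: sin δ = sin ε · sin λ_s = sin 5.70° × sin 340.2° = -0.03364, so δ = -1.928°.
cos H₀ = −tan(-81.1°) tan(-1.928°) = -0.2150, H₀ = 1.7875 rad.
Bracket: H₀ sin φ sin δ + cos φ cos δ sin H₀ = 1.7875×-0.98796×-0.03364 + 0.15471×0.99943×0.97662 = 0.059408 + 0.151007 = 0.210415.
Q̄ = (S₀/π) × [bracket] = (2889/π) × 0.210415 = 193.50 W/m².
Daily total = Q̄ × 31.30 h × 3600 s/h = 193.50 × 31.30 × 3600 / 10⁶ = 21.80 MJ/m².

21.8 MJ/m²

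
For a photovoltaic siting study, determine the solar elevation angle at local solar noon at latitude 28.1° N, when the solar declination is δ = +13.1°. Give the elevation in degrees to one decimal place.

75.0°

At local noon the hour angle is zero, so the zenith angle equals |ϕ − δ| = |+28.1° − (+13.100°)| = 15.000°.
Elevation = 90° − 15.000° = 75.0°.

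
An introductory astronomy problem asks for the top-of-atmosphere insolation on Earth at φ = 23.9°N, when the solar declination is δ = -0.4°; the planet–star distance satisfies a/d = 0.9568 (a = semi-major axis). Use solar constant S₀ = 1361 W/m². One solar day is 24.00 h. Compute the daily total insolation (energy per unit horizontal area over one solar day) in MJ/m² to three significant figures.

cos H₀ = −tan(+23.9°) tan(-0.400°) = 0.0031, H₀ = 1.5677 rad.
Bracket: H₀ sin φ sin δ + cos φ cos δ sin H₀ = 1.5677×0.40514×-0.00698 + 0.91425×0.99998×1.00000 = -0.004433 + 0.914232 = 0.909799.
Inverse-square distance factor (a/d)² = 0.9568² = 0.915466.
Q̄ = (S₀/π) × 0.915466 × [bracket] = (1361/π) × 0.915466 × 0.909799 = 360.82 W/m².
Daily total = Q̄ × 24.00 h × 3600 s/h = 360.82 × 24.00 × 3600 / 10⁶ = 31.17 MJ/m².

31.2 MJ/m²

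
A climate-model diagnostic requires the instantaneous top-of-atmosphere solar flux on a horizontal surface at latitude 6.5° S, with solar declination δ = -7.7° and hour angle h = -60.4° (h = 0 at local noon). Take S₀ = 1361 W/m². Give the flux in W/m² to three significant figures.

cos θ_z = sin φ sin δ + cos φ cos δ cos h = 0.015168 + 0.486342 = 0.501510.
Flux = S₀ · cos θ_z = 1361 × 0.501510 = 682.6 W/m².

683 W/m²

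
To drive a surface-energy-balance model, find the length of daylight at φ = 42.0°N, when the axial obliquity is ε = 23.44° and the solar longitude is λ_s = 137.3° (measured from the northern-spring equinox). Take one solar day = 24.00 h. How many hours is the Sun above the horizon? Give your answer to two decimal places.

13.95 h

Solar declination: sin δ = sin ε · sin λ_s = sin 23.44° × sin 137.3° = 0.26976, so δ = +15.650°.
cos H₀ = −tan φ · tan δ = −tan(+42.0°) × tan(+15.650°) = -0.2522, so H₀ = 1.8258 rad = 104.61°.
Daylight = 2H₀/(2π) × 24.00 h = (1.8258/π) × 24.00 = 13.95 h.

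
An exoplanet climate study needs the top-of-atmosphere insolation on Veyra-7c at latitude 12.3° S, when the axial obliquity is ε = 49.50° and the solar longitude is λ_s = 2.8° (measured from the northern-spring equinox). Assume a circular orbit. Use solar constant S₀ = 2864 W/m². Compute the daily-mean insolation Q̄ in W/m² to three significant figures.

Solar declination: sin δ = sin ε · sin λ_s = sin 49.50° × sin 2.8° = 0.03715, so δ = +2.129°.
cos H₀ = −tan(-12.3°) tan(+2.129°) = 0.0081, H₀ = 1.5627 rad.
Bracket: H₀ sin φ sin δ + cos φ cos δ sin H₀ = 1.5627×-0.21303×0.03715 + 0.97705×0.99931×0.99997 = -0.012367 + 0.976347 = 0.963980.
Q̄ = (S₀/π) × [bracket] = (2864/π) × 0.963980 = 878.8 W/m².

Q̄ ≈ 879 W/m²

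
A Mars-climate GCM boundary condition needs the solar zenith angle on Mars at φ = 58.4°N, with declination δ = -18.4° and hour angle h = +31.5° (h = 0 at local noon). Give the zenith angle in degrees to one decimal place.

cos θ_z = sin φ sin δ + cos φ cos δ cos h = -0.268847 + 0.423931 = 0.155084.
θ_z = arccos(0.155084) = 81.1°.

θ_z = 81.1°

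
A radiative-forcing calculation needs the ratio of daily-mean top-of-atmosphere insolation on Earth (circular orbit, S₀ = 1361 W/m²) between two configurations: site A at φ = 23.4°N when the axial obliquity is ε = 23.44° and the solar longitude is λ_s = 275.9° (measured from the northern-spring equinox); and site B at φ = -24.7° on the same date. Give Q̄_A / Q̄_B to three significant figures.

Q̄_A / Q̄_B ≈ 0.550

— Configuration A (φ=+23.4°):
Solar declination: sin δ = sin ε · sin λ_s = sin 23.44° × sin 275.9° = -0.39568, so δ = -23.308°.
cos H₀ = −tan(+23.4°) tan(-23.308°) = 0.1864, H₀ = 1.3833 rad.
Bracket: H₀ sin φ sin δ + cos φ cos δ sin H₀ = 1.3833×0.39715×-0.39568 + 0.91775×0.91839×0.98247 = -0.217378 + 0.828077 = 0.610699.
Q̄ = (S₀/π) × [bracket] = (1361/π) × 0.610699 = 264.57 W/m².
— Configuration B (φ=-24.7°):
cos H₀ = −tan(-24.7°) tan(-23.308°) = -0.1982, H₀ = 1.7703 rad.
Bracket: H₀ sin φ sin δ + cos φ cos δ sin H₀ = 1.7703×-0.41787×-0.39568 + 0.90851×0.91839×0.98017 = 0.292706 + 0.817821 = 1.110527.
Q̄ = (S₀/π) × [bracket] = (1361/π) × 1.110527 = 481.10 W/m².
Ratio Q̄_A / Q̄_B = 264.57 / 481.10 = 0.5499.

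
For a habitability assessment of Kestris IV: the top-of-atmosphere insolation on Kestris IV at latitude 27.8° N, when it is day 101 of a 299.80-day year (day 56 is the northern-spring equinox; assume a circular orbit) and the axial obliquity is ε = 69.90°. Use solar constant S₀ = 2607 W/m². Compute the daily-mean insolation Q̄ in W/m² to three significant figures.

Solar longitude: λ_s = 360° × (101 − 56)/299.80 = 54.036°.
sin δ = sin 69.90° × sin 54.036° = 0.76009, so δ = +49.472°.
cos H₀ = −tan(+27.8°) tan(+49.472°) = -0.6167, H₀ = 2.2354 rad.
Bracket: H₀ sin φ sin δ + cos φ cos δ sin H₀ = 2.2354×0.46639×0.76009 + 0.88458×0.64982×0.78719 = 0.792446 + 0.452491 = 1.244937.
Q̄ = (S₀/π) × [bracket] = (2607/π) × 1.244937 = 1033 W/m².

Q̄ ≈ 1.03e+03 W/m²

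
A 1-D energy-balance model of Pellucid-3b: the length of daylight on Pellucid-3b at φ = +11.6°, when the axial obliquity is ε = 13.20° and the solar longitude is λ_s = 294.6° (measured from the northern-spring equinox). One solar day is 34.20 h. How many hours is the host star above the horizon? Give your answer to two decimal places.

Solar declination: sin δ = sin ε · sin λ_s = sin 13.20° × sin 294.6° = -0.20762, so δ = -11.983°.
cos H₀ = −tan φ · tan δ = −tan(+11.6°) × tan(-11.983°) = 0.0436, so H₀ = 1.5272 rad = 87.50°.
Daylight = 2H₀/(2π) × 34.20 h = (1.5272/π) × 34.20 = 16.63 h.

16.63 h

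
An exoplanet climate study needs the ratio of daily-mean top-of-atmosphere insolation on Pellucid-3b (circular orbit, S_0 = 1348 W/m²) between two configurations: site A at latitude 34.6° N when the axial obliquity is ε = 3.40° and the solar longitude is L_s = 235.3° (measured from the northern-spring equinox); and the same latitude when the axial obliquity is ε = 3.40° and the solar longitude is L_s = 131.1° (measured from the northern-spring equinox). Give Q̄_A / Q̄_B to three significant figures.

Q̄_A / Q̄_B ≈ 0.903

— Configuration A (ϕ=+34.6°):
Solar declination: sin δ = sin ε · sin L_s = sin 3.40° × sin 235.3° = -0.04876, so δ = -2.795°.
cos h₀ = −tan(+34.6°) tan(-2.795°) = 0.0337, h₀ = 1.5371 rad.
Bracket: h₀ sin ϕ sin δ + cos ϕ cos δ sin h₀ = 1.5371×0.56784×-0.04876 + 0.82314×0.99881×0.99943 = -0.042559 + 0.821692 = 0.779133.
Q̄ = (S_0/π) × [bracket] = (1348/π) × 0.779133 = 334.31 W/m².
— Configuration B (ϕ=+34.6°):
Solar declination: sin δ = sin ε · sin L_s = sin 3.40° × sin 131.1° = 0.04469, so δ = +2.561°.
cos h₀ = −tan(+34.6°) tan(+2.561°) = -0.0309, h₀ = 1.6017 rad.
Bracket: h₀ sin ϕ sin δ + cos ϕ cos δ sin h₀ = 1.6017×0.56784×0.04469 + 0.82314×0.99900×0.99952 = 0.040646 + 0.821922 = 0.862568.
Q̄ = (S_0/π) × [bracket] = (1348/π) × 0.862568 = 370.11 W/m².
Ratio Q̄_A / Q̄_B = 334.31 / 370.11 = 0.9033.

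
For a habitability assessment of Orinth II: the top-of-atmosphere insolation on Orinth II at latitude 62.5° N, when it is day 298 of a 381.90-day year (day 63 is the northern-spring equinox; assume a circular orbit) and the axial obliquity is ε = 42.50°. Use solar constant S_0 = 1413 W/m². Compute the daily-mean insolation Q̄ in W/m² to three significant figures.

Q̄ ≈ 1.29 W/m²

Solar longitude: L_s = 360° × (298 − 63)/381.90 = 221.524°.
sin δ = sin 42.50° × sin 221.524° = -0.44787, so δ = -26.607°.
cos h₀ = −tan(+62.5°) tan(-26.607°) = 0.9623, h₀ = 0.2756 rad.
Bracket: h₀ sin ϕ sin δ + cos ϕ cos δ sin h₀ = 0.2756×0.88701×-0.44787 + 0.46175×0.89410×0.27214 = -0.109486 + 0.112353 = 0.002867.
Q̄ = (S_0/π) × [bracket] = (1413/π) × 0.002867 = 1.289 W/m².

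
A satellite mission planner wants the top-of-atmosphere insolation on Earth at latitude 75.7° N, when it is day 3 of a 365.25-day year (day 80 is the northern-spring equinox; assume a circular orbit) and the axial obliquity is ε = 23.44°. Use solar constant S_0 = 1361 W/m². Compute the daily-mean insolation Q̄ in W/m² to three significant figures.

Solar longitude: L_s = 360° × (3 − 80)/365.25 = -75.893°, i.e. -75.893° + 360° = 284.107°.
sin δ = sin 23.44° × sin 284.107° = -0.38579, so δ = -22.693°.
cos h₀ = −tan(+75.7°) tan(-22.693°) = 1.6405 ≥ 1 ⇒ polar night, h₀ = 0 and Q̄ = 0.

Q̄ ≈ 0.00 W/m²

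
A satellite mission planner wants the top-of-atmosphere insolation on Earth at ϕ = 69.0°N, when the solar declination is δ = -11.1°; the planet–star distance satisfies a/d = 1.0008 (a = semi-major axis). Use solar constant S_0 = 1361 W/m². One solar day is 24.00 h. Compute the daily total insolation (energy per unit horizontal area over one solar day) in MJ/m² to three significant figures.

4.36 MJ/m²

cos h₀ = −tan(+69.0°) tan(-11.100°) = 0.5111, h₀ = 1.0343 rad.
Bracket: h₀ sin ϕ sin δ + cos ϕ cos δ sin h₀ = 1.0343×0.93358×-0.19252 + 0.35837×0.98129×0.85952 = -0.185898 + 0.302263 = 0.116365.
Inverse-square distance factor (a/d)² = 1.0008² = 1.001601.
Q̄ = (S_0/π) × 1.001601 × [bracket] = (1361/π) × 1.001601 × 0.116365 = 50.492 W/m².
Daily total = Q̄ × 24.00 h × 3600 s/h = 50.492 × 24.00 × 3600 / 10⁶ = 4.363 MJ/m².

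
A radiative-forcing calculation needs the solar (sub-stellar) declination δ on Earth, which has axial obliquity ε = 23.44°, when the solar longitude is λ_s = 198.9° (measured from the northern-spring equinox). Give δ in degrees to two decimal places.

δ = -7.40°

sin δ = sin ε · sin λ_s = sin 23.44° × sin 198.9° = -0.128851.
δ = arcsin(-0.128851) = -7.40°.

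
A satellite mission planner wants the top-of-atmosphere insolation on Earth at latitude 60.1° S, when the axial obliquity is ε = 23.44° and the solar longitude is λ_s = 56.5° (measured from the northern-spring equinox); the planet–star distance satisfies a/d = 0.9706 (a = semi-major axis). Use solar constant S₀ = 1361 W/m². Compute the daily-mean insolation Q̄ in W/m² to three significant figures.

Q̄ ≈ 44.7 W/m²

Solar declination: sin δ = sin ε · sin λ_s = sin 23.44° × sin 56.5° = 0.33171, so δ = +19.373°.
cos H₀ = −tan(-60.1°) tan(+19.373°) = 0.6115, H₀ = 0.9129 rad.
Bracket: H₀ sin φ sin δ + cos φ cos δ sin H₀ = 0.9129×-0.86690×0.33171 + 0.49849×0.94338×0.79126 = -0.262513 + 0.372102 = 0.109589.
Inverse-square distance factor (a/d)² = 0.9706² = 0.942064.
Q̄ = (S₀/π) × 0.942064 × [bracket] = (1361/π) × 0.942064 × 0.109589 = 44.73 W/m².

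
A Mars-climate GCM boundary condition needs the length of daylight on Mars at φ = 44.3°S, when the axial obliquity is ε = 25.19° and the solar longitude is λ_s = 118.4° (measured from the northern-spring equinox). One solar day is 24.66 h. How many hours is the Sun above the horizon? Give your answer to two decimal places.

Solar declination: sin δ = sin ε · sin λ_s = sin 25.19° × sin 118.4° = 0.37440, so δ = +21.987°.
cos H₀ = −tan φ · tan δ = −tan(-44.3°) × tan(+21.987°) = 0.3940, so H₀ = 1.1658 rad = 66.80°.
Daylight = 2H₀/(2π) × 24.66 h = (1.1658/π) × 24.66 = 9.15 h.

9.15 h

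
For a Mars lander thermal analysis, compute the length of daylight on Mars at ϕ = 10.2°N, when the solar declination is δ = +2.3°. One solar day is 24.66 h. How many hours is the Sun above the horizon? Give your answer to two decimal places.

12.39 h

cos h₀ = −tan ϕ · tan δ = −tan(+10.2°) × tan(+2.300°) = -0.0072, so h₀ = 1.5780 rad = 90.41°.
Daylight = 2h₀/(2π) × 24.66 h = (1.5780/π) × 24.66 = 12.39 h.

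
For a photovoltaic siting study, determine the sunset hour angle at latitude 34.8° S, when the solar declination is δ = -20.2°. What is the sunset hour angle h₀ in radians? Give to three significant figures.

cos h₀ = −tan ϕ · tan δ = −tan(-34.8°) × tan(-20.200°) = -0.2557, so h₀ = 1.8294 rad = 104.82°.

h₀ = 1.83 rad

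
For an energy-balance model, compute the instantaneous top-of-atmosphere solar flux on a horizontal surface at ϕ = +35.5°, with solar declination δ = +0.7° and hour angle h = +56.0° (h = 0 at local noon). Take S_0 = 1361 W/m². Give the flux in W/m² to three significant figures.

cos θ_z = sin ϕ sin δ + cos ϕ cos δ cos h = 0.007094 + 0.455214 = 0.462308.
Flux = S_0 · cos θ_z = 1361 × 0.462308 = 629.2 W/m².

629 W/m²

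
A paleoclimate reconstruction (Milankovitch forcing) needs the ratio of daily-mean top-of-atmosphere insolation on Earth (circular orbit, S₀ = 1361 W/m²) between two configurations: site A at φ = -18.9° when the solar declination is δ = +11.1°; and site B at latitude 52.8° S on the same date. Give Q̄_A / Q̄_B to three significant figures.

Q̄_A / Q̄_B ≈ 2.24

— Configuration A (φ=-18.9°):
cos H₀ = −tan(-18.9°) tan(+11.100°) = 0.0672, H₀ = 1.5036 rad.
Bracket: H₀ sin φ sin δ + cos φ cos δ sin H₀ = 1.5036×-0.32392×0.19252 + 0.94609×0.98129×0.99774 = -0.093766 + 0.926290 = 0.832524.
Q̄ = (S₀/π) × [bracket] = (1361/π) × 0.832524 = 360.67 W/m².
— Configuration B (φ=-52.8°):
cos H₀ = −tan(-52.8°) tan(+11.100°) = 0.2585, H₀ = 1.3094 rad.
Bracket: H₀ sin φ sin δ + cos φ cos δ sin H₀ = 1.3094×-0.79653×0.19252 + 0.60460×0.98129×0.96602 = -0.200794 + 0.573128 = 0.372334.
Q̄ = (S₀/π) × [bracket] = (1361/π) × 0.372334 = 161.30 W/m².
Ratio Q̄_A / Q̄_B = 360.67 / 161.30 = 2.236.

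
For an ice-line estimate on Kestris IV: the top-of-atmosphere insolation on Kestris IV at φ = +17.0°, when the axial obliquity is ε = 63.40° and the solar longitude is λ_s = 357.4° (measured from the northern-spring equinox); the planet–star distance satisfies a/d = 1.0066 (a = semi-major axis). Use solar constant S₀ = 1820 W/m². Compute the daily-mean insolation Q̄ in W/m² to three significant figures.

Q̄ ≈ 550 W/m²

Solar declination: sin δ = sin ε · sin λ_s = sin 63.40° × sin 357.4° = -0.04056, so δ = -2.325°.
cos H₀ = −tan(+17.0°) tan(-2.325°) = 0.0124, H₀ = 1.5584 rad.
Bracket: H₀ sin φ sin δ + cos φ cos δ sin H₀ = 1.5584×0.29237×-0.04056 + 0.95630×0.99918×0.99992 = -0.018480 + 0.955439 = 0.936959.
Inverse-square distance factor (a/d)² = 1.0066² = 1.013244.
Q̄ = (S₀/π) × 1.013244 × [bracket] = (1820/π) × 1.013244 × 0.936959 = 550.0 W/m².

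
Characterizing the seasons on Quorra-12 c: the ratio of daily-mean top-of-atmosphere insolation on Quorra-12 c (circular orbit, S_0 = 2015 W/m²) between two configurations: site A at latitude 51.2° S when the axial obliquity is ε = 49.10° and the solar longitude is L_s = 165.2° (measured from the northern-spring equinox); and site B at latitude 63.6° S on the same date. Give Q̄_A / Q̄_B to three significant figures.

— Configuration A (ϕ=-51.2°):
Solar declination: sin δ = sin ε · sin L_s = sin 49.10° × sin 165.2° = 0.19308, so δ = +11.133°.
cos h₀ = −tan(-51.2°) tan(+11.133°) = 0.2447, h₀ = 1.3235 rad.
Bracket: h₀ sin ϕ sin δ + cos ϕ cos δ sin h₀ = 1.3235×-0.77934×0.19308 + 0.62660×0.98118×0.96959 = -0.199154 + 0.596111 = 0.396957.
Q̄ = (S_0/π) × [bracket] = (2015/π) × 0.396957 = 254.61 W/m².
— Configuration B (ϕ=-63.6°):
cos h₀ = −tan(-63.6°) tan(+11.133°) = 0.3964, h₀ = 1.1632 rad.
Bracket: h₀ sin ϕ sin δ + cos ϕ cos δ sin h₀ = 1.1632×-0.89571×0.19308 + 0.44464×0.98118×0.91807 = -0.201168 + 0.400528 = 0.199360.
Q̄ = (S_0/π) × [bracket] = (2015/π) × 0.199360 = 127.87 W/m².
Ratio Q̄_A / Q̄_B = 254.61 / 127.87 = 1.991.

Q̄_A / Q̄_B ≈ 1.99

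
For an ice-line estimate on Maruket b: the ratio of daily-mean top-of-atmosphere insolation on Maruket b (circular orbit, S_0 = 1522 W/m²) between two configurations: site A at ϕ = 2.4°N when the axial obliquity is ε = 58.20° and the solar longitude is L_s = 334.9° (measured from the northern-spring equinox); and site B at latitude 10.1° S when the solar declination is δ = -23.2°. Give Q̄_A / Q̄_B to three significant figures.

— Configuration A (ϕ=+2.4°):
Solar declination: sin δ = sin ε · sin L_s = sin 58.20° × sin 334.9° = -0.36052, so δ = -21.132°.
cos h₀ = −tan(+2.4°) tan(-21.132°) = 0.0162, h₀ = 1.5546 rad.
Bracket: h₀ sin ϕ sin δ + cos ϕ cos δ sin h₀ = 1.5546×0.04188×-0.36052 + 0.99912×0.93275×0.99987 = -0.023472 + 0.931808 = 0.908336.
Q̄ = (S_0/π) × [bracket] = (1522/π) × 0.908336 = 440.06 W/m².
— Configuration B (ϕ=-10.1°):
cos h₀ = −tan(-10.1°) tan(-23.200°) = -0.0763, h₀ = 1.6472 rad.
Bracket: h₀ sin ϕ sin δ + cos ϕ cos δ sin h₀ = 1.6472×-0.17537×-0.39394 + 0.98450×0.91914×0.99708 = 0.113797 + 0.902251 = 1.016048.
Q̄ = (S_0/π) × [bracket] = (1522/π) × 1.016048 = 492.24 W/m².
Ratio Q̄_A / Q̄_B = 440.06 / 492.24 = 0.8940.

Q̄_A / Q̄_B ≈ 0.894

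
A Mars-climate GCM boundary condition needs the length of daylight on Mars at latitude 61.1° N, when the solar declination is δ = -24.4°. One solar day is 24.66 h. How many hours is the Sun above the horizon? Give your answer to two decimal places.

cos H₀ = −tan φ · tan δ = −tan(+61.1°) × tan(-24.400°) = 0.8217, so H₀ = 0.6064 rad = 34.74°.
Daylight = 2H₀/(2π) × 24.66 h = (0.6064/π) × 24.66 = 4.76 h.

4.76 h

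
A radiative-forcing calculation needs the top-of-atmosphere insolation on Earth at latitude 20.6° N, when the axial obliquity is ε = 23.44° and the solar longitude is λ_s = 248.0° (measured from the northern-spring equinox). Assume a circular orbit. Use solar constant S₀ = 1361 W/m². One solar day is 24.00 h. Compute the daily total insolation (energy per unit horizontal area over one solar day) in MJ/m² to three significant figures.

Solar declination: sin δ = sin ε · sin λ_s = sin 23.44° × sin 248.0° = -0.36882, so δ = -21.643°.
cos H₀ = −tan(+20.6°) tan(-21.643°) = 0.1491, H₀ = 1.4211 rad.
Bracket: H₀ sin φ sin δ + cos φ cos δ sin H₀ = 1.4211×0.35184×-0.36882 + 0.93606×0.92950×0.98882 = -0.184410 + 0.860340 = 0.675930.
Q̄ = (S₀/π) × [bracket] = (1361/π) × 0.675930 = 292.83 W/m².
Daily total = Q̄ × 24.00 h × 3600 s/h = 292.83 × 24.00 × 3600 / 10⁶ = 25.30 MJ/m².

25.3 MJ/m²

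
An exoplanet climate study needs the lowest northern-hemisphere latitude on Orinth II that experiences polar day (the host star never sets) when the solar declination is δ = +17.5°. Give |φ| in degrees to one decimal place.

Polar day requires cos H₀ = −tan φ tan δ ≤ −1, i.e. tan φ tan δ ≥ 1.
The boundary is |tan φ| · |tan δ| = 1, so |φ| = 90° − |δ| = 90° − 17.5° = 72.5° in the northern hemisphere.

|φ| = 72.5°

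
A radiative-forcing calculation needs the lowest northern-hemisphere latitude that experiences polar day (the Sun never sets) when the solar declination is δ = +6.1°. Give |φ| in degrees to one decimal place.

Polar day requires cos H₀ = −tan φ tan δ ≤ −1, i.e. tan φ tan δ ≥ 1.
The boundary is |tan φ| · |tan δ| = 1, so |φ| = 90° − |δ| = 90° − 6.1° = 83.9° in the northern hemisphere.

|φ| = 83.9°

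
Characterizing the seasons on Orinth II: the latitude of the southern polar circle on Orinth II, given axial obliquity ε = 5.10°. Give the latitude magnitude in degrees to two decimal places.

The polar circle is the lowest latitude that experiences at least one full rotation of continuous darkness at the northern-summer solstice; it lies at |φ| = 90° − ε = 90° − 5.10° = 84.90°.

84.90°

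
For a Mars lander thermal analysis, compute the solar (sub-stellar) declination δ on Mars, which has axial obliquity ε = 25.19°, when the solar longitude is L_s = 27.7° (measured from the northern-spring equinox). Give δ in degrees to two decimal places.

sin δ = sin ε · sin L_s = sin 25.19° × sin 27.7° = 0.197847.
δ = arcsin(0.197847) = +11.41°.

δ = +11.41°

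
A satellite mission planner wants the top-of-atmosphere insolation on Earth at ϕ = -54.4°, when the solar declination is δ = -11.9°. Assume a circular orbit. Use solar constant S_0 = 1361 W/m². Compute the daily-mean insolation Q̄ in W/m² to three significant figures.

Q̄ ≈ 372 W/m²

cos h₀ = −tan(-54.4°) tan(-11.900°) = -0.2943, h₀ = 1.8696 rad.
Bracket: h₀ sin ϕ sin δ + cos ϕ cos δ sin h₀ = 1.8696×-0.81310×-0.20620 + 0.58212×0.97851×0.95570 = 0.313459 + 0.544377 = 0.857836.
Q̄ = (S_0/π) × [bracket] = (1361/π) × 0.857836 = 371.6 W/m².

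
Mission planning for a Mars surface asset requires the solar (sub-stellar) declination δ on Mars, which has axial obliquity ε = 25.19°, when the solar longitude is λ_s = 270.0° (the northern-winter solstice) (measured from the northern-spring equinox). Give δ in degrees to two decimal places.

δ = -25.19°

sin δ = sin ε · sin λ_s = sin 25.19° × sin 270.0° = -0.425621.
δ = arcsin(-0.425621) = -25.19°.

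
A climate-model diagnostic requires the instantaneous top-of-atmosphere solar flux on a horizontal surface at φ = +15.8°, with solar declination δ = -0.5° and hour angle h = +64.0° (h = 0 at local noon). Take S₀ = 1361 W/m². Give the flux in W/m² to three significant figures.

cos θ_z = sin φ sin δ + cos φ cos δ cos h = -0.002376 + 0.421793 = 0.419417.
Flux = S₀ · cos θ_z = 1361 × 0.419417 = 570.8 W/m².

571 W/m²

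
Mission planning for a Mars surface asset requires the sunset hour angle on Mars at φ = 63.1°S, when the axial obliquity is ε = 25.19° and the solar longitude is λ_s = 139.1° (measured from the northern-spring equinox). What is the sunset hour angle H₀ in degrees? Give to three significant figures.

Solar declination: sin δ = sin ε · sin λ_s = sin 25.19° × sin 139.1° = 0.27867, so δ = +16.181°.
cos H₀ = −tan φ · tan δ = −tan(-63.1°) × tan(+16.181°) = 0.5719, so H₀ = 0.9619 rad = 55.11°.

H₀ = 55.1°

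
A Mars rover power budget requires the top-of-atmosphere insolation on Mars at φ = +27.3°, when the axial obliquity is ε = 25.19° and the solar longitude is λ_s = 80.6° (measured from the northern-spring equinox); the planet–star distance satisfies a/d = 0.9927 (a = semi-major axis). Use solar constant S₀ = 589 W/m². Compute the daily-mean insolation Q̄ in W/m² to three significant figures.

Solar declination: sin δ = sin ε · sin λ_s = sin 25.19° × sin 80.6° = 0.41991, so δ = +24.829°.
cos H₀ = −tan(+27.3°) tan(+24.829°) = -0.2388, H₀ = 1.8119 rad.
Bracket: H₀ sin φ sin δ + cos φ cos δ sin H₀ = 1.8119×0.45865×0.41991 + 0.88862×0.90757×0.97107 = 0.348957 + 0.783153 = 1.132110.
Inverse-square distance factor (a/d)² = 0.9927² = 0.985453.
Q̄ = (S₀/π) × 0.985453 × [bracket] = (589/π) × 0.985453 × 1.132110 = 209.2 W/m².

Q̄ ≈ 209 W/m²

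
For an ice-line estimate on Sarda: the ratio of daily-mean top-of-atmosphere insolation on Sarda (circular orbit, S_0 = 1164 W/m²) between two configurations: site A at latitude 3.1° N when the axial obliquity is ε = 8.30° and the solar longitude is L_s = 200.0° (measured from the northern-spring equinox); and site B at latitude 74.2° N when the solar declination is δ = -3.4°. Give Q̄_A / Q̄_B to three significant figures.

— Configuration A (ϕ=+3.1°):
Solar declination: sin δ = sin ε · sin L_s = sin 8.30° × sin 200.0° = -0.04937, so δ = -2.830°.
cos h₀ = −tan(+3.1°) tan(-2.830°) = 0.0027, h₀ = 1.5681 rad.
Bracket: h₀ sin ϕ sin δ + cos ϕ cos δ sin h₀ = 1.5681×0.05408×-0.04937 + 0.99854×0.99878×1.00000 = -0.004187 + 0.997322 = 0.993135.
Q̄ = (S_0/π) × [bracket] = (1164/π) × 0.993135 = 367.97 W/m².
— Configuration B (ϕ=+74.2°):
cos h₀ = −tan(+74.2°) tan(-3.400°) = 0.2100, h₀ = 1.3593 rad.
Bracket: h₀ sin ϕ sin δ + cos ϕ cos δ sin h₀ = 1.3593×0.96222×-0.05931 + 0.27228×0.99824×0.97771 = -0.077574 + 0.265742 = 0.188168.
Q̄ = (S_0/π) × [bracket] = (1164/π) × 0.188168 = 69.719 W/m².
Ratio Q̄_A / Q̄_B = 367.97 / 69.719 = 5.278.

Q̄_A / Q̄_B ≈ 5.28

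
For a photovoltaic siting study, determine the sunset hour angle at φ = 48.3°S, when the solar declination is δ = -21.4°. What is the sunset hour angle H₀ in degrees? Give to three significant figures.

cos H₀ = −tan φ · tan δ = −tan(-48.3°) × tan(-21.400°) = -0.4399, so H₀ = 2.0262 rad = 116.09°.

H₀ = 116°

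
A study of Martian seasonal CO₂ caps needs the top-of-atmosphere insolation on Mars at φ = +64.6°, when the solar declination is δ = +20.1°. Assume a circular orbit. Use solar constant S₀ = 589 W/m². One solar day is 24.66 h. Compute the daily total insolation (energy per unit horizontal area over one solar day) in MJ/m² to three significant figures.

cos H₀ = −tan(+64.6°) tan(+20.100°) = -0.7707, H₀ = 2.4507 rad.
Bracket: H₀ sin φ sin δ + cos φ cos δ sin H₀ = 2.4507×0.90334×0.34366 + 0.42894×0.93909×0.63722 = 0.760800 + 0.256681 = 1.017481.
Q̄ = (S₀/π) × [bracket] = (589/π) × 1.017481 = 190.76 W/m².
Daily total = Q̄ × 24.66 h × 3600 s/h = 190.76 × 24.66 × 3600 / 10⁶ = 16.93 MJ/m².

16.9 MJ/m²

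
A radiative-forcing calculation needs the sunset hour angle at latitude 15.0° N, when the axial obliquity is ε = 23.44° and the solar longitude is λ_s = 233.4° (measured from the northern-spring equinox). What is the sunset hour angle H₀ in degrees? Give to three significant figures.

Solar declination: sin δ = sin ε · sin λ_s = sin 23.44° × sin 233.4° = -0.31935, so δ = -18.624°.
cos H₀ = −tan φ · tan δ = −tan(+15.0°) × tan(-18.624°) = 0.0903, so H₀ = 1.4804 rad = 84.82°.

H₀ = 84.8°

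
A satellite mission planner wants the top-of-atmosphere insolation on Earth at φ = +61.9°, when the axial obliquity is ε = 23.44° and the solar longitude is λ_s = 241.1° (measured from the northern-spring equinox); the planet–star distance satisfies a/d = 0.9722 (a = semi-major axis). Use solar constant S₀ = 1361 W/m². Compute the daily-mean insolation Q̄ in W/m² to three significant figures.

Q̄ ≈ 29.1 W/m²

Solar declination: sin δ = sin ε · sin λ_s = sin 23.44° × sin 241.1° = -0.34825, so δ = -20.380°.
cos H₀ = −tan(+61.9°) tan(-20.380°) = 0.6958, H₀ = 0.8013 rad.
Bracket: H₀ sin φ sin δ + cos φ cos δ sin H₀ = 0.8013×0.88213×-0.34825 + 0.47101×0.93740×0.71827 = -0.246161 + 0.317134 = 0.070973.
Inverse-square distance factor (a/d)² = 0.9722² = 0.945173.
Q̄ = (S₀/π) × 0.945173 × [bracket] = (1361/π) × 0.945173 × 0.070973 = 29.06 W/m².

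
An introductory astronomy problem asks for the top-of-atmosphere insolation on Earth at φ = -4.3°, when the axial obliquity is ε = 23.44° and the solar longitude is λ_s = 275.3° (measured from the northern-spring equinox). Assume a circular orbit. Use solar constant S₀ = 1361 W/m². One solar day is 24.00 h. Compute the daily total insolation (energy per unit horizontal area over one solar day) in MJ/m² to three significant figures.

Solar declination: sin δ = sin ε · sin λ_s = sin 23.44° × sin 275.3° = -0.39609, so δ = -23.334°.
cos H₀ = −tan(-4.3°) tan(-23.334°) = -0.0324, H₀ = 1.6032 rad.
Bracket: H₀ sin φ sin δ + cos φ cos δ sin H₀ = 1.6032×-0.07498×-0.39609 + 0.99719×0.91821×0.99947 = 0.047613 + 0.915145 = 0.962758.
Q̄ = (S₀/π) × [bracket] = (1361/π) × 0.962758 = 417.09 W/m².
Daily total = Q̄ × 24.00 h × 3600 s/h = 417.09 × 24.00 × 3600 / 10⁶ = 36.04 MJ/m².

36.0 MJ/m²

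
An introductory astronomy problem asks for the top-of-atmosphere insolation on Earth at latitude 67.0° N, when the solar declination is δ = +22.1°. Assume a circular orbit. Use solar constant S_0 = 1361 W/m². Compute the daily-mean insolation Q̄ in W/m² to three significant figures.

Q̄ ≈ 473 W/m²

cos h₀ = −tan(+67.0°) tan(+22.100°) = -0.9566, h₀ = 2.8459 rad.
Bracket: h₀ sin ϕ sin δ + cos ϕ cos δ sin h₀ = 2.8459×0.92050×0.37622 + 0.39073×0.92653×0.29136 = 0.985565 + 0.105479 = 1.091044.
Q̄ = (S_0/π) × [bracket] = (1361/π) × 1.091044 = 472.7 W/m².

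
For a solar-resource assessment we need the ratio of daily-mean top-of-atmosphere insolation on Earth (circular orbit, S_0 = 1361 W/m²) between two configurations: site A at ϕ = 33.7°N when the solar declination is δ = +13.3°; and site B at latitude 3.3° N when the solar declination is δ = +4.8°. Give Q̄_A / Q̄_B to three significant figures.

Q̄_A / Q̄_B ≈ 1.02

— Configuration A (ϕ=+33.7°):
cos h₀ = −tan(+33.7°) tan(+13.300°) = -0.1577, h₀ = 1.7291 rad.
Bracket: h₀ sin ϕ sin δ + cos ϕ cos δ sin h₀ = 1.7291×0.55484×0.23005 + 0.83195×0.97318×0.98749 = 0.220704 + 0.799509 = 1.020213.
Q̄ = (S_0/π) × [bracket] = (1361/π) × 1.020213 = 441.98 W/m².
— Configuration B (ϕ=+3.3°):
cos h₀ = −tan(+3.3°) tan(+4.800°) = -0.0048, h₀ = 1.5756 rad.
Bracket: h₀ sin ϕ sin δ + cos ϕ cos δ sin h₀ = 1.5756×0.05756×0.08368 + 0.99834×0.99649×0.99999 = 0.007589 + 0.994826 = 1.002415.
Q̄ = (S_0/π) × [bracket] = (1361/π) × 1.002415 = 434.27 W/m².
Ratio Q̄_A / Q̄_B = 441.98 / 434.27 = 1.018.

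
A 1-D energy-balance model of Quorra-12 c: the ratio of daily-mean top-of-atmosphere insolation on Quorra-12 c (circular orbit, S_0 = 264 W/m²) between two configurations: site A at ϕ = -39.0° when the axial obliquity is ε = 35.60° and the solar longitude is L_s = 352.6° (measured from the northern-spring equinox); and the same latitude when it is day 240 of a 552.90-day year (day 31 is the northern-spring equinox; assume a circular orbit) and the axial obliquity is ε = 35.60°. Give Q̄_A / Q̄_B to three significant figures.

— Configuration A (ϕ=-39.0°):
Solar declination: sin δ = sin ε · sin L_s = sin 35.60° × sin 352.6° = -0.07497, so δ = -4.300°.
cos h₀ = −tan(-39.0°) tan(-4.300°) = -0.0609, h₀ = 1.6317 rad.
Bracket: h₀ sin ϕ sin δ + cos ϕ cos δ sin h₀ = 1.6317×-0.62932×-0.07497 + 0.77715×0.99719×0.99814 = 0.076984 + 0.773525 = 0.850509.
Q̄ = (S_0/π) × [bracket] = (264/π) × 0.850509 = 71.472 W/m².
— Configuration B (ϕ=-39.0°):
Solar longitude: L_s = 360° × (240 − 31)/552.90 = 136.082°.
sin δ = sin 35.60° × sin 136.082° = 0.40377, so δ = +23.814°.
cos h₀ = −tan(-39.0°) tan(+23.814°) = 0.3574, h₀ = 1.2053 rad.
Bracket: h₀ sin ϕ sin δ + cos ϕ cos δ sin h₀ = 1.2053×-0.62932×0.40377 + 0.77715×0.91486×0.93395 = -0.306267 + 0.664023 = 0.357756.
Q̄ = (S_0/π) × [bracket] = (264/π) × 0.357756 = 30.064 W/m².
Ratio Q̄_A / Q̄_B = 71.472 / 30.064 = 2.377.

Q̄_A / Q̄_B ≈ 2.38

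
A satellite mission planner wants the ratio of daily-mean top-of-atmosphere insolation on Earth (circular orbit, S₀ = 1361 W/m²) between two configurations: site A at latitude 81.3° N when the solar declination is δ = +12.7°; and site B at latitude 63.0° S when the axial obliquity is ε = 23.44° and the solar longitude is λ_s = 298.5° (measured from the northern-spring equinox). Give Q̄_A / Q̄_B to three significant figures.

Q̄_A / Q̄_B ≈ 0.660

— Configuration A (φ=+81.3°):
cos H₀ = −tan(+81.3°) tan(+12.700°) = -1.4727 ≤ −1 ⇒ polar day, H₀ = π.
Bracket: H₀ sin φ sin δ + cos φ cos δ sin H₀ = 3.1416×0.98849×0.21985 + 0.15126×0.97553×0.00000 = 0.682731 + 0.000000 = 0.682731.
Q̄ = (S₀/π) × [bracket] = (1361/π) × 0.682731 = 295.77 W/m².
— Configuration B (φ=-63.0°):
Solar declination: sin δ = sin ε · sin λ_s = sin 23.44° × sin 298.5° = -0.34958, so δ = -20.462°.
cos H₀ = −tan(-63.0°) tan(-20.462°) = -0.7323, H₀ = 2.3925 rad.
Bracket: H₀ sin φ sin δ + cos φ cos δ sin H₀ = 2.3925×-0.89101×-0.34958 + 0.45399×0.93691×0.68098 = 0.745214 + 0.289653 = 1.034867.
Q̄ = (S₀/π) × [bracket] = (1361/π) × 1.034867 = 448.32 W/m².
Ratio Q̄_A / Q̄_B = 295.77 / 448.32 = 0.6597.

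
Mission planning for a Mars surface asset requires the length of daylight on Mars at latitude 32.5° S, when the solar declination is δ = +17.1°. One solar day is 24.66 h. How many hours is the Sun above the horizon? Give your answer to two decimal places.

cos h₀ = −tan ϕ · tan δ = −tan(-32.5°) × tan(+17.100°) = 0.1960, so h₀ = 1.3735 rad = 78.70°.
Daylight = 2h₀/(2π) × 24.66 h = (1.3735/π) × 24.66 = 10.78 h.

10.78 h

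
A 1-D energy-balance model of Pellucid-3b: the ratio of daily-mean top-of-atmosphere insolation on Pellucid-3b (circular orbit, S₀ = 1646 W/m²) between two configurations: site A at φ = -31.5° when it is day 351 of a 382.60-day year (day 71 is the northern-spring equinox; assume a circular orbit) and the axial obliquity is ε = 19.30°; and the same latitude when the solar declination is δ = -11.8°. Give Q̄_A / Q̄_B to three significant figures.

— Configuration A (φ=-31.5°):
Solar longitude: λ_s = 360° × (351 − 71)/382.60 = 263.461°.
sin δ = sin 19.30° × sin 263.461° = -0.32836, so δ = -19.170°.
cos H₀ = −tan(-31.5°) tan(-19.170°) = -0.2130, H₀ = 1.7855 rad.
Bracket: H₀ sin φ sin δ + cos φ cos δ sin H₀ = 1.7855×-0.52250×-0.32836 + 0.85264×0.94455×0.97704 = 0.306335 + 0.786870 = 1.093205.
Q̄ = (S₀/π) × [bracket] = (1646/π) × 1.093205 = 572.77 W/m².
— Configuration B (φ=-31.5°):
cos H₀ = −tan(-31.5°) tan(-11.800°) = -0.1280, H₀ = 1.6992 rad.
Bracket: H₀ sin φ sin δ + cos φ cos δ sin H₀ = 1.6992×-0.52250×-0.20450 + 0.85264×0.97887×0.99177 = 0.181562 + 0.827755 = 1.009317.
Q̄ = (S₀/π) × [bracket] = (1646/π) × 1.009317 = 528.82 W/m².
Ratio Q̄_A / Q̄_B = 572.77 / 528.82 = 1.083.

Q̄_A / Q̄_B ≈ 1.08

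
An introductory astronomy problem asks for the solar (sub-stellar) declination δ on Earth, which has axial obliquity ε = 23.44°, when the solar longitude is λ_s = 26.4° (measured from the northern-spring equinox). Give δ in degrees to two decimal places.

sin δ = sin ε · sin λ_s = sin 23.44° × sin 26.4° = 0.176871.
δ = arcsin(0.176871) = +10.19°.

δ = +10.19°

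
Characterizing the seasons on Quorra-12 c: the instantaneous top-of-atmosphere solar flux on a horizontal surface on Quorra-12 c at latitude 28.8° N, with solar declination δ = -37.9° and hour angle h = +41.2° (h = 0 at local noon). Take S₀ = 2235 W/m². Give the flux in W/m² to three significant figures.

cos θ_z = sin φ sin δ + cos φ cos δ cos h = -0.295934 + 0.520280 = 0.224346.
Flux = S₀ · cos θ_z = 2235 × 0.224346 = 501.4 W/m².

501 W/m²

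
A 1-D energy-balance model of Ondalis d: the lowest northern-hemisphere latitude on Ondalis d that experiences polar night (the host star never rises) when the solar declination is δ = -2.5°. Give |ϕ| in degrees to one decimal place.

Polar night requires cos h₀ = −tan ϕ tan δ ≥ 1, i.e. tan ϕ tan δ ≤ −1.
The boundary is |tan ϕ| · |tan δ| = 1, so |ϕ| = 90° − |δ| = 90° − 2.5° = 87.5° in the northern hemisphere.

|ϕ| = 87.5°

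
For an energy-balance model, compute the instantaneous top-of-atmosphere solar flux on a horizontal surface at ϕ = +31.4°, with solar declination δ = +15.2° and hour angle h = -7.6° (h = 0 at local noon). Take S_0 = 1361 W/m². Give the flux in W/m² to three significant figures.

cos θ_z = sin ϕ sin δ + cos ϕ cos δ cos h = 0.136603 + 0.816455 = 0.953058.
Flux = S_0 · cos θ_z = 1361 × 0.953058 = 1297 W/m².

1.30e+03 W/m²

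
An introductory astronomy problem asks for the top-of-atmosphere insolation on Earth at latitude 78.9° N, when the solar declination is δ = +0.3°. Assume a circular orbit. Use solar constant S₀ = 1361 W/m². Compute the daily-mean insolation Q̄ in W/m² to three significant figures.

Q̄ ≈ 86.9 W/m²

cos H₀ = −tan(+78.9°) tan(+0.300°) = -0.0267, H₀ = 1.5975 rad.
Bracket: H₀ sin φ sin δ + cos φ cos δ sin H₀ = 1.5975×0.98129×0.00524 + 0.19252×0.99999×0.99964 = 0.008214 + 0.192449 = 0.200663.
Q̄ = (S₀/π) × [bracket] = (1361/π) × 0.200663 = 86.93 W/m².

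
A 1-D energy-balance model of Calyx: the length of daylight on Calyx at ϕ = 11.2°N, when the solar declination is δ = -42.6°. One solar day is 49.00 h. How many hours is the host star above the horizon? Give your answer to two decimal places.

cos h₀ = −tan ϕ · tan δ = −tan(+11.2°) × tan(-42.600°) = 0.1821, so h₀ = 1.3877 rad = 79.51°.
Daylight = 2h₀/(2π) × 49.00 h = (1.3877/π) × 49.00 = 21.64 h.

21.64 h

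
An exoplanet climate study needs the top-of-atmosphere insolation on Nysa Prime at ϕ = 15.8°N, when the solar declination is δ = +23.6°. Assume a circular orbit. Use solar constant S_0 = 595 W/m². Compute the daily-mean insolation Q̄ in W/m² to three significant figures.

cos h₀ = −tan(+15.8°) tan(+23.600°) = -0.1236, h₀ = 1.6947 rad.
Bracket: h₀ sin ϕ sin δ + cos ϕ cos δ sin h₀ = 1.6947×0.27228×0.40035 + 0.96222×0.91636×0.99233 = 0.184735 + 0.874977 = 1.059712.
Q̄ = (S_0/π) × [bracket] = (595/π) × 1.059712 = 200.7 W/m².

Q̄ ≈ 201 W/m²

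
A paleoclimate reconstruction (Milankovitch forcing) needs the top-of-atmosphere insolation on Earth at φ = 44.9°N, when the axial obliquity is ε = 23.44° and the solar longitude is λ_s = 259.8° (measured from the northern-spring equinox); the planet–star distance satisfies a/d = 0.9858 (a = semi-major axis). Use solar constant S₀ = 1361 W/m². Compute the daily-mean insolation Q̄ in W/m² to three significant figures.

Solar declination: sin δ = sin ε · sin λ_s = sin 23.44° × sin 259.8° = -0.39150, so δ = -23.048°.
cos H₀ = −tan(+44.9°) tan(-23.048°) = 0.4240, H₀ = 1.1330 rad.
Bracket: H₀ sin φ sin δ + cos φ cos δ sin H₀ = 1.1330×0.70587×-0.39150 + 0.70834×0.92018×0.90567 = -0.313102 + 0.590316 = 0.277214.
Inverse-square distance factor (a/d)² = 0.9858² = 0.971802.
Q̄ = (S₀/π) × 0.971802 × [bracket] = (1361/π) × 0.971802 × 0.277214 = 116.7 W/m².

Q̄ ≈ 117 W/m²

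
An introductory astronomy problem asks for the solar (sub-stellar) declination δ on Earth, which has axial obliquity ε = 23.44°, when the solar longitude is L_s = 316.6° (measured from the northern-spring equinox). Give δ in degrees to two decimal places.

δ = -15.86°

sin δ = sin ε · sin L_s = sin 23.44° × sin 316.6° = -0.273316.
δ = arcsin(-0.273316) = -15.86°.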